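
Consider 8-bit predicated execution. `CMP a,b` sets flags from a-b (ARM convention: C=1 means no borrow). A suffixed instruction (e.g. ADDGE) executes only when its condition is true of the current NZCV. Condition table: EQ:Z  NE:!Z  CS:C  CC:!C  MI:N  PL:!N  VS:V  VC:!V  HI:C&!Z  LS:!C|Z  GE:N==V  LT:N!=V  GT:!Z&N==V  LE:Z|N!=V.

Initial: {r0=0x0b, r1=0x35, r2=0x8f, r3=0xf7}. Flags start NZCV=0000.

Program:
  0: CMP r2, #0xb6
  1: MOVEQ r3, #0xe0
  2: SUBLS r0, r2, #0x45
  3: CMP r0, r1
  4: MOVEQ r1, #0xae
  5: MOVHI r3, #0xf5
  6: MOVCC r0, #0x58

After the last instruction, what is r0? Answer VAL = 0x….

VAL = 0x4a

[0] flags=1000 → (cmp)
[1] flags=1000 EQ?F → skip
[2] flags=1000 LS?T → r0=0x4a
[3] flags=0010 → (cmp)
[4] flags=0010 EQ?F → skip
[5] flags=0010 HI?T → r3=0xf5
[6] flags=0010 CC?F → skip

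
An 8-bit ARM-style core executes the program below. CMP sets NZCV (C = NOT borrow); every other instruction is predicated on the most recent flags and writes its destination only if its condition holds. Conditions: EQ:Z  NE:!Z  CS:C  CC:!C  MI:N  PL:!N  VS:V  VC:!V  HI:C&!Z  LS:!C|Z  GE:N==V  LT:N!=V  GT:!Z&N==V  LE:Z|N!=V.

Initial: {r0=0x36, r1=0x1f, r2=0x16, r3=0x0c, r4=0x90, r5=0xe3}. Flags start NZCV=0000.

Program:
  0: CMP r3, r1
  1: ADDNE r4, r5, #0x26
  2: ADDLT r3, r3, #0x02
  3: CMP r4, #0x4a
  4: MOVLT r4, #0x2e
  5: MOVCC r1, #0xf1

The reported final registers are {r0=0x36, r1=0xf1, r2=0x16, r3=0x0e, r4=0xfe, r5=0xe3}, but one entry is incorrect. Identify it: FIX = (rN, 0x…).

0: ✓ CMP  NZCV=1000
1: ✓ ADDNE  r4←0x09
2: ✓ ADDLT  r3←0x0e
3: ✓ CMP  NZCV=1000
4: ✓ MOVLT  r4←0x2e
5: ✓ MOVCC  r1←0xf1

FIX = (r4, 0x2e)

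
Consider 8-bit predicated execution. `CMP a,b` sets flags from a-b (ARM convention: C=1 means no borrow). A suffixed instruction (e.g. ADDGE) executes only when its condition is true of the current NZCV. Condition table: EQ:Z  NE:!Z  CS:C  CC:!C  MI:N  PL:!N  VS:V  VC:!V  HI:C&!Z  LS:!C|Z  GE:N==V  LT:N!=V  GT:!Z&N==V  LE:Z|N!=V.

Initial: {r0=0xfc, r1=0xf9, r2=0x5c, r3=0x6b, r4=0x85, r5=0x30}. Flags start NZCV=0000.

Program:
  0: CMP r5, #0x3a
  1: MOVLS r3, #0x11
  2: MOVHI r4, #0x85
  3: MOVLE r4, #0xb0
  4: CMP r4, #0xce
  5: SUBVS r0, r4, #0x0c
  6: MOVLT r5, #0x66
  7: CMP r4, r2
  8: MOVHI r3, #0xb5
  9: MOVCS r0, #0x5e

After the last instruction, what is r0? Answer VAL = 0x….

0: ✓ CMP  NZCV=1000
1: ✓ MOVLS  r3←0x11
2: · MOVHI
3: ✓ MOVLE  r4←0xb0
4: ✓ CMP  NZCV=1000
5: · SUBVS
6: ✓ MOVLT  r5←0x66
7: ✓ CMP  NZCV=0011
8: ✓ MOVHI  r3←0xb5
9: ✓ MOVCS  r0←0x5e

VAL = 0x5e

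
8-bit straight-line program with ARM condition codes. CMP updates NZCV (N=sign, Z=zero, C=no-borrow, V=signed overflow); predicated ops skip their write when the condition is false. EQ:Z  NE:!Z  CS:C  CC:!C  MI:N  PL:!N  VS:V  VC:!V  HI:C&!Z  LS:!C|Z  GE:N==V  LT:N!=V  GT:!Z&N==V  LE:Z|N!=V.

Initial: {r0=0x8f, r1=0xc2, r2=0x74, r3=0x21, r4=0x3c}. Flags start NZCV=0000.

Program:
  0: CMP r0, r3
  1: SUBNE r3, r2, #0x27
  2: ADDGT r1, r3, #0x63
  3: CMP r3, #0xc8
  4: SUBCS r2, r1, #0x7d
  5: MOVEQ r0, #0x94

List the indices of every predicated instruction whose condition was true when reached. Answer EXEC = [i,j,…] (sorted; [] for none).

EXEC = [1]

0: ✓ CMP  NZCV=0011
1: ✓ SUBNE  r3←0x4d
2: · ADDGT
3: ✓ CMP  NZCV=1001
4: · SUBCS
5: · MOVEQ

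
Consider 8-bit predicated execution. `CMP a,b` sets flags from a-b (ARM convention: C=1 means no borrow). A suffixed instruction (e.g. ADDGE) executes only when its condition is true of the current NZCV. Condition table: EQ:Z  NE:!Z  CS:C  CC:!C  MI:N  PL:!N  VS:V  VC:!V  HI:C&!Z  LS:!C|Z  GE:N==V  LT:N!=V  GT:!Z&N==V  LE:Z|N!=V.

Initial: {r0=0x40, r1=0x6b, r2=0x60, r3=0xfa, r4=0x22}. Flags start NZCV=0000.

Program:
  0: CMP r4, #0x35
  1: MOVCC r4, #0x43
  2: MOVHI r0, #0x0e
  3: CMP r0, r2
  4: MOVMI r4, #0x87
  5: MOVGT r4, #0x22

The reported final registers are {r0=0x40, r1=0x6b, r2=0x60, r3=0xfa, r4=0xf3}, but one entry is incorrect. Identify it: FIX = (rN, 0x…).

0: ✓ CMP  NZCV=1000
1: ✓ MOVCC  r4←0x43
2: · MOVHI
3: ✓ CMP  NZCV=1000
4: ✓ MOVMI  r4←0x87
5: · MOVGT

FIX = (r4, 0x87)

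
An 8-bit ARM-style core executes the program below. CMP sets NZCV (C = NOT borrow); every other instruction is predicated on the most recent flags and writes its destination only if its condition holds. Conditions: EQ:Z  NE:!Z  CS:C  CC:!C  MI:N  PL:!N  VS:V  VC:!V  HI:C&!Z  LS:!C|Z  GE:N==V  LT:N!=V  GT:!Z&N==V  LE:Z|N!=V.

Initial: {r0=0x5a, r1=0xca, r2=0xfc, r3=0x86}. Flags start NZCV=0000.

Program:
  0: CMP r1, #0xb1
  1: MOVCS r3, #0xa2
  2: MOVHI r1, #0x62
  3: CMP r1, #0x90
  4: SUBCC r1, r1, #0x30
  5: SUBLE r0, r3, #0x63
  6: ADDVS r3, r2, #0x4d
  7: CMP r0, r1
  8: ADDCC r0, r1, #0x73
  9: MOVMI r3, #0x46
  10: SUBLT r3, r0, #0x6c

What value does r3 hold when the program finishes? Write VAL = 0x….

[0] flags=0010 → (cmp)
[1] flags=0010 CS?T → r3=0xa2
[2] flags=0010 HI?T → r1=0x62
[3] flags=1001 → (cmp)
[4] flags=1001 CC?T → r1=0x32
[5] flags=1001 LE?F → skip
[6] flags=1001 VS?T → r3=0x49
[7] flags=0010 → (cmp)
[8] flags=0010 CC?F → skip
[9] flags=0010 MI?F → skip
[10] flags=0010 LT?F → skip

VAL = 0x49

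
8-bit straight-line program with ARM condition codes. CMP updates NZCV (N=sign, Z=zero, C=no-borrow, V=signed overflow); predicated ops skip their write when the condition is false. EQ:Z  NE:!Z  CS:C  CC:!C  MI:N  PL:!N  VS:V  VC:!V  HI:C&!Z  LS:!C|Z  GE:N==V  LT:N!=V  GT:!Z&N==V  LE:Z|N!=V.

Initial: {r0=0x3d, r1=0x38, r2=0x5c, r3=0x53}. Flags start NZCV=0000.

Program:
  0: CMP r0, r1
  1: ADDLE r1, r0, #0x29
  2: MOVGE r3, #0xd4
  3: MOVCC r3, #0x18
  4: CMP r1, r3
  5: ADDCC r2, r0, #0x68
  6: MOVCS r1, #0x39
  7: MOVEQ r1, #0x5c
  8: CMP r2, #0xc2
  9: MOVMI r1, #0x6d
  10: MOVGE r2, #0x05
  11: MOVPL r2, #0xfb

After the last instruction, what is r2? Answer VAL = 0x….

VAL = 0xa5

[0] flags=0010 → (cmp)
[1] flags=0010 LE?F → skip
[2] flags=0010 GE?T → r3=0xd4
[3] flags=0010 CC?F → skip
[4] flags=0000 → (cmp)
[5] flags=0000 CC?T → r2=0xa5
[6] flags=0000 CS?F → skip
[7] flags=0000 EQ?F → skip
[8] flags=1000 → (cmp)
[9] flags=1000 MI?T → r1=0x6d
[10] flags=1000 GE?F → skip
[11] flags=1000 PL?F → skip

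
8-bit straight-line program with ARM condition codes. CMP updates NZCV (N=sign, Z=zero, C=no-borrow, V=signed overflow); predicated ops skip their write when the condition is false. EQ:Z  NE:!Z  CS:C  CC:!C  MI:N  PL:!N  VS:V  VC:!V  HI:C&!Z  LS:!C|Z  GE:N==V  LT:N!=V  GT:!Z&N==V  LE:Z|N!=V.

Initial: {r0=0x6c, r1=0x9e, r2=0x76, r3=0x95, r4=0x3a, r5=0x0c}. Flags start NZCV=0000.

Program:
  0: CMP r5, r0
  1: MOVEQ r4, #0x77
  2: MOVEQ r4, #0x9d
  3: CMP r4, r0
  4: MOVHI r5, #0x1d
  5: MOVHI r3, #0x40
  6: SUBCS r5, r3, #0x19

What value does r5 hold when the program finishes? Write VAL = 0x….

VAL = 0x0c

[0] flags=1000 → (cmp)
[1] flags=1000 EQ?F → skip
[2] flags=1000 EQ?F → skip
[3] flags=1000 → (cmp)
[4] flags=1000 HI?F → skip
[5] flags=1000 HI?F → skip
[6] flags=1000 CS?F → skip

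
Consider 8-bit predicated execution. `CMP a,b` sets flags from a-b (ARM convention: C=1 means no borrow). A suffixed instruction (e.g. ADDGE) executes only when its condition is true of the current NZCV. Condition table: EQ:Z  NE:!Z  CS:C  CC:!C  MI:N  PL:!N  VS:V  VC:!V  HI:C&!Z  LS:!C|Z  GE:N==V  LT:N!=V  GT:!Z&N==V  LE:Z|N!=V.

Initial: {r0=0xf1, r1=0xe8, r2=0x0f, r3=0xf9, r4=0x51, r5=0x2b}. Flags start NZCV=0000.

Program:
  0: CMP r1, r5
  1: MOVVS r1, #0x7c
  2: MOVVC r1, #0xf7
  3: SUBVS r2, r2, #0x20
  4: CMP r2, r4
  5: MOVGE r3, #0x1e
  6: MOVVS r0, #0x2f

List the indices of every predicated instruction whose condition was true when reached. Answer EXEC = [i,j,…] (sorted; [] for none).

[0] flags=1010 → (cmp)
[1] flags=1010 VS?F → skip
[2] flags=1010 VC?T → r1=0xf7
[3] flags=1010 VS?F → skip
[4] flags=1000 → (cmp)
[5] flags=1000 GE?F → skip
[6] flags=1000 VS?F → skip

EXEC = [2]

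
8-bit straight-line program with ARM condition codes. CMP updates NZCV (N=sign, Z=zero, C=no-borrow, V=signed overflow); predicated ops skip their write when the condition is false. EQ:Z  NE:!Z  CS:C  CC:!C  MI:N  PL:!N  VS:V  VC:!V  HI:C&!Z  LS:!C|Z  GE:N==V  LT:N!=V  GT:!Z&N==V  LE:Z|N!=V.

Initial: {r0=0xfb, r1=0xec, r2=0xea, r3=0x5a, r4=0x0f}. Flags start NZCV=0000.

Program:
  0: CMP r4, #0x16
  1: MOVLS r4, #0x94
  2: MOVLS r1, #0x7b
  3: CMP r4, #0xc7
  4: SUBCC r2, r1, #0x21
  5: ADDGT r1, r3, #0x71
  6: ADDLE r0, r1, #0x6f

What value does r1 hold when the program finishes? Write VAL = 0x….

VAL = 0x7b

[0] flags=1000 → (cmp)
[1] flags=1000 LS?T → r4=0x94
[2] flags=1000 LS?T → r1=0x7b
[3] flags=1000 → (cmp)
[4] flags=1000 CC?T → r2=0x5a
[5] flags=1000 GT?F → skip
[6] flags=1000 LE?T → r0=0xea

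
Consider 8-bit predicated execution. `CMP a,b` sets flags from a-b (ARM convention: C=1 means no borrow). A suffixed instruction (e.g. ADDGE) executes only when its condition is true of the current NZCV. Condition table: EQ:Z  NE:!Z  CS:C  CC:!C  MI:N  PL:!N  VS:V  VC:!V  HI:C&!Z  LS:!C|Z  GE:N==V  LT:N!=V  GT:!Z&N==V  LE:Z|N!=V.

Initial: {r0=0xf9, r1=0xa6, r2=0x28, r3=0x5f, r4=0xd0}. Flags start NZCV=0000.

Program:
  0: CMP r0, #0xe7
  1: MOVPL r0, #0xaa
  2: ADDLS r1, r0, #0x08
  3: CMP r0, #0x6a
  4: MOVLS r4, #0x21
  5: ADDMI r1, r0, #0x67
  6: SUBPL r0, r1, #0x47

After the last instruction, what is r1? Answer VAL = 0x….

VAL = 0xa6

[0] flags=0010 → (cmp)
[1] flags=0010 PL?T → r0=0xaa
[2] flags=0010 LS?F → skip
[3] flags=0011 → (cmp)
[4] flags=0011 LS?F → skip
[5] flags=0011 MI?F → skip
[6] flags=0011 PL?T → r0=0x5f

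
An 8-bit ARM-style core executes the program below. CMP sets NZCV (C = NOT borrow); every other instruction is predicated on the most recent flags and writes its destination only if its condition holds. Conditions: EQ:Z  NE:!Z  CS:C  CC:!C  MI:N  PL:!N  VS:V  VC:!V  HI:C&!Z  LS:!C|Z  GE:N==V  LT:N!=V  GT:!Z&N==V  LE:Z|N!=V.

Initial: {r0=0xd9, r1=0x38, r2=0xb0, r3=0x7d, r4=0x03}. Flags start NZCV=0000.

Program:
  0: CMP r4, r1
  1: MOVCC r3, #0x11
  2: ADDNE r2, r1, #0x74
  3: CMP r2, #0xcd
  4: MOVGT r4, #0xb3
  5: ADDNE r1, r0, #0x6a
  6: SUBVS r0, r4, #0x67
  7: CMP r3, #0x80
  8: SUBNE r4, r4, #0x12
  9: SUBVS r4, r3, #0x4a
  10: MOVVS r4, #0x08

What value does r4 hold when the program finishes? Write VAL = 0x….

0: ✓ CMP  NZCV=1000
1: ✓ MOVCC  r3←0x11
2: ✓ ADDNE  r2←0xac
3: ✓ CMP  NZCV=1000
4: · MOVGT
5: ✓ ADDNE  r1←0x43
6: · SUBVS
7: ✓ CMP  NZCV=1001
8: ✓ SUBNE  r4←0xf1
9: ✓ SUBVS  r4←0xc7
10: ✓ MOVVS  r4←0x08

VAL = 0x08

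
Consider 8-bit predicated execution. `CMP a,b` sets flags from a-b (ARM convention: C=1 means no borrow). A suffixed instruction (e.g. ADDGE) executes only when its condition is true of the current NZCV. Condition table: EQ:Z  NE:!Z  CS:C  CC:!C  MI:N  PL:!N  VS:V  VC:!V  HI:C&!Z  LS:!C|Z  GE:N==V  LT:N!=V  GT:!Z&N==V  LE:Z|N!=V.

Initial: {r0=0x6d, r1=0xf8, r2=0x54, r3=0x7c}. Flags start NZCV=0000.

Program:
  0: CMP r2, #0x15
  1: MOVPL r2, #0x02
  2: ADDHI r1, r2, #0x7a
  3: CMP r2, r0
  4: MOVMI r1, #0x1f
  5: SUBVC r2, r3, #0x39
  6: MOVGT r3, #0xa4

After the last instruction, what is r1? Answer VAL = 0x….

[0] flags=0010 → (cmp)
[1] flags=0010 PL?T → r2=0x02
[2] flags=0010 HI?T → r1=0x7c
[3] flags=1000 → (cmp)
[4] flags=1000 MI?T → r1=0x1f
[5] flags=1000 VC?T → r2=0x43
[6] flags=1000 GT?F → skip

VAL = 0x1f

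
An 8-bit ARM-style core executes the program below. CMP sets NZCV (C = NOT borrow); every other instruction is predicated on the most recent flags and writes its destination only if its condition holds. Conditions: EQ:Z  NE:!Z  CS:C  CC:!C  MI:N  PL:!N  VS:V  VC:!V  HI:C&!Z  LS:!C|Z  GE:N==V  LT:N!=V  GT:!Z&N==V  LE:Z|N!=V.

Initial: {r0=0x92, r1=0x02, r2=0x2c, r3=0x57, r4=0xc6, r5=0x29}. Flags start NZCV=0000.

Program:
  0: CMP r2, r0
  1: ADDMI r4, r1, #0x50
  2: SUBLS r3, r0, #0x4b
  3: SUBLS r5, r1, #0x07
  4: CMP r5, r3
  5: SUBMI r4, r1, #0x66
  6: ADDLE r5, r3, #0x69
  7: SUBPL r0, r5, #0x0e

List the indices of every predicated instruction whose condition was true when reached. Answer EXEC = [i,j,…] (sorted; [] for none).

EXEC = [1,2,3,5,6]

0: ✓ CMP  NZCV=1001
1: ✓ ADDMI  r4←0x52
2: ✓ SUBLS  r3←0x47
3: ✓ SUBLS  r5←0xfb
4: ✓ CMP  NZCV=1010
5: ✓ SUBMI  r4←0x9c
6: ✓ ADDLE  r5←0xb0
7: · SUBPL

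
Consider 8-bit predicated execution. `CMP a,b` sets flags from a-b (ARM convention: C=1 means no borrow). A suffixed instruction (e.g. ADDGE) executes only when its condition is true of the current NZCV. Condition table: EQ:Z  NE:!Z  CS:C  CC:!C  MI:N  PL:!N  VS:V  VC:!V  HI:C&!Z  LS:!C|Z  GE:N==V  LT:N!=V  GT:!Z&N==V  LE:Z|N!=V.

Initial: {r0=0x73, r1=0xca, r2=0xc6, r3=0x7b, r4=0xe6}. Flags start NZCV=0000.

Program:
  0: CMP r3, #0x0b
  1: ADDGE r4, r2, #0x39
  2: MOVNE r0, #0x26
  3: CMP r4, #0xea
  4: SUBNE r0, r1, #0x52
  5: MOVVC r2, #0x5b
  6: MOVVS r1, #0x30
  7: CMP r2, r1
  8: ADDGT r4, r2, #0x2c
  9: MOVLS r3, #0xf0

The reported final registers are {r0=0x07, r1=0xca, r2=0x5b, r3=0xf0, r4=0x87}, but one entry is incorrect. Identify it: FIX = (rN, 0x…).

0: ✓ CMP  NZCV=0010
1: ✓ ADDGE  r4←0xff
2: ✓ MOVNE  r0←0x26
3: ✓ CMP  NZCV=0010
4: ✓ SUBNE  r0←0x78
5: ✓ MOVVC  r2←0x5b
6: · MOVVS
7: ✓ CMP  NZCV=1001
8: ✓ ADDGT  r4←0x87
9: ✓ MOVLS  r3←0xf0

FIX = (r0, 0x78)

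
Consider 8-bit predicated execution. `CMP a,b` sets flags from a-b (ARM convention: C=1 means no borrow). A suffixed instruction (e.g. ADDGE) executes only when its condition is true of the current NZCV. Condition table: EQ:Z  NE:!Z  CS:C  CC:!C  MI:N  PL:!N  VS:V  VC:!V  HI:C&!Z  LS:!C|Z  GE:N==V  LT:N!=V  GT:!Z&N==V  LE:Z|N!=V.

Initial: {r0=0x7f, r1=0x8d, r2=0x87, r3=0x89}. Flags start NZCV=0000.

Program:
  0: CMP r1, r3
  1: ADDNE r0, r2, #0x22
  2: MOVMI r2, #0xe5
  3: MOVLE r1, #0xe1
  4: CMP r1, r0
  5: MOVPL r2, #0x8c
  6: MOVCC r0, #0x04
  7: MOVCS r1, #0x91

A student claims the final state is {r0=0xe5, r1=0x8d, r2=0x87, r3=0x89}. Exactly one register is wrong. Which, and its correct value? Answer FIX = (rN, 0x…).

[0] flags=0010 → (cmp)
[1] flags=0010 NE?T → r0=0xa9
[2] flags=0010 MI?F → skip
[3] flags=0010 LE?F → skip
[4] flags=1000 → (cmp)
[5] flags=1000 PL?F → skip
[6] flags=1000 CC?T → r0=0x04
[7] flags=1000 CS?F → skip

FIX = (r0, 0x04)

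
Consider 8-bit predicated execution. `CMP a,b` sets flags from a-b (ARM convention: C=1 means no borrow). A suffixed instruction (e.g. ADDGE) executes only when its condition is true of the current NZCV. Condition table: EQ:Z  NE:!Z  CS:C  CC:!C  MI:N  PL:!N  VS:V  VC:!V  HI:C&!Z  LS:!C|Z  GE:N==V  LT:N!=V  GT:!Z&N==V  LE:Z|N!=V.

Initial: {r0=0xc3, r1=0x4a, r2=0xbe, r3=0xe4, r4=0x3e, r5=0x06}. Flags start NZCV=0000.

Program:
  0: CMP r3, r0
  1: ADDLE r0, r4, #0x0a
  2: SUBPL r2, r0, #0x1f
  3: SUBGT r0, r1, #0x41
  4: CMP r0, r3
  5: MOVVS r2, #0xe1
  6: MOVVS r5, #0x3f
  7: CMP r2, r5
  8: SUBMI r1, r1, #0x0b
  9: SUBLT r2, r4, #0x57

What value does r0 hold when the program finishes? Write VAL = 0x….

VAL = 0x09

0: ✓ CMP  NZCV=0010
1: · ADDLE
2: ✓ SUBPL  r2←0xa4
3: ✓ SUBGT  r0←0x09
4: ✓ CMP  NZCV=0000
5: · MOVVS
6: · MOVVS
7: ✓ CMP  NZCV=1010
8: ✓ SUBMI  r1←0x3f
9: ✓ SUBLT  r2←0xe7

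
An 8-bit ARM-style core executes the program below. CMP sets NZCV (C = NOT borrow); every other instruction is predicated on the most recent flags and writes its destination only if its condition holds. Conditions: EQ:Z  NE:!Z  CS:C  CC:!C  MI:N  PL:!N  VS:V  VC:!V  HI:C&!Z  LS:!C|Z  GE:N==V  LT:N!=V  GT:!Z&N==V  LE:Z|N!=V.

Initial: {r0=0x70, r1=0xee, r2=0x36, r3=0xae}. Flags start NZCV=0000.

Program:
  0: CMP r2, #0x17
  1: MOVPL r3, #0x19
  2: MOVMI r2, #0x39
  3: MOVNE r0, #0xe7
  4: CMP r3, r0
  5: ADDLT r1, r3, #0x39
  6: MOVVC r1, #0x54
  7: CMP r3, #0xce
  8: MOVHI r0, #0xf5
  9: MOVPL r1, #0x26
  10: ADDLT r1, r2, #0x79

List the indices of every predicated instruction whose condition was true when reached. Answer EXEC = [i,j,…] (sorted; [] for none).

[0] flags=0010 → (cmp)
[1] flags=0010 PL?T → r3=0x19
[2] flags=0010 MI?F → skip
[3] flags=0010 NE?T → r0=0xe7
[4] flags=0000 → (cmp)
[5] flags=0000 LT?F → skip
[6] flags=0000 VC?T → r1=0x54
[7] flags=0000 → (cmp)
[8] flags=0000 HI?F → skip
[9] flags=0000 PL?T → r1=0x26
[10] flags=0000 LT?F → skip

EXEC = [1,3,6,9]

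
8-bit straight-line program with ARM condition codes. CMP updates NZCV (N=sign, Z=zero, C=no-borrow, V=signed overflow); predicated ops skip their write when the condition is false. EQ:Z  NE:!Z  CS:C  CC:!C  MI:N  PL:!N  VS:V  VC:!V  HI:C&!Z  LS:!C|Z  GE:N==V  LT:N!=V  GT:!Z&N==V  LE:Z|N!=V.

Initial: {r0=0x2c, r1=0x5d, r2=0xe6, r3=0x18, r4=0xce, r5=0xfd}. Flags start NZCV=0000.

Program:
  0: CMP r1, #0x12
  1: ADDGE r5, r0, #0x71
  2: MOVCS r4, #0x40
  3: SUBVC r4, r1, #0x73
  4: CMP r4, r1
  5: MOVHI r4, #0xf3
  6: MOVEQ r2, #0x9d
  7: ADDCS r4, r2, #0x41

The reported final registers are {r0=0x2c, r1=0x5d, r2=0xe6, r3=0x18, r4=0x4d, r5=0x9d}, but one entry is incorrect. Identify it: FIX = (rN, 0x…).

0: ✓ CMP  NZCV=0010
1: ✓ ADDGE  r5←0x9d
2: ✓ MOVCS  r4←0x40
3: ✓ SUBVC  r4←0xea
4: ✓ CMP  NZCV=1010
5: ✓ MOVHI  r4←0xf3
6: · MOVEQ
7: ✓ ADDCS  r4←0x27

FIX = (r4, 0x27)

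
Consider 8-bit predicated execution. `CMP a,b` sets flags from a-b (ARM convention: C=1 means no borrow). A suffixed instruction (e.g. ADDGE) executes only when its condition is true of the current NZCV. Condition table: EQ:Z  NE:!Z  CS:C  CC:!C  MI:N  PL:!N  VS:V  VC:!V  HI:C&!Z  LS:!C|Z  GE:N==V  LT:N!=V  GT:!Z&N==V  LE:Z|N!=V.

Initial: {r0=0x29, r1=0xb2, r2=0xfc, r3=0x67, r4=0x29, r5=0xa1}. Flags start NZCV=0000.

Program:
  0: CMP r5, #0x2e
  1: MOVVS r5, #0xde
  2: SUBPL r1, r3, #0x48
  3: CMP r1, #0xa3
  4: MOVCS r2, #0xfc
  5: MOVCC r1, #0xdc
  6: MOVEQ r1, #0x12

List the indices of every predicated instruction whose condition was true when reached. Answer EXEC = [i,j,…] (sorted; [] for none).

EXEC = [1,2,5]

[0] flags=0011 → (cmp)
[1] flags=0011 VS?T → r5=0xde
[2] flags=0011 PL?T → r1=0x1f
[3] flags=0000 → (cmp)
[4] flags=0000 CS?F → skip
[5] flags=0000 CC?T → r1=0xdc
[6] flags=0000 EQ?F → skip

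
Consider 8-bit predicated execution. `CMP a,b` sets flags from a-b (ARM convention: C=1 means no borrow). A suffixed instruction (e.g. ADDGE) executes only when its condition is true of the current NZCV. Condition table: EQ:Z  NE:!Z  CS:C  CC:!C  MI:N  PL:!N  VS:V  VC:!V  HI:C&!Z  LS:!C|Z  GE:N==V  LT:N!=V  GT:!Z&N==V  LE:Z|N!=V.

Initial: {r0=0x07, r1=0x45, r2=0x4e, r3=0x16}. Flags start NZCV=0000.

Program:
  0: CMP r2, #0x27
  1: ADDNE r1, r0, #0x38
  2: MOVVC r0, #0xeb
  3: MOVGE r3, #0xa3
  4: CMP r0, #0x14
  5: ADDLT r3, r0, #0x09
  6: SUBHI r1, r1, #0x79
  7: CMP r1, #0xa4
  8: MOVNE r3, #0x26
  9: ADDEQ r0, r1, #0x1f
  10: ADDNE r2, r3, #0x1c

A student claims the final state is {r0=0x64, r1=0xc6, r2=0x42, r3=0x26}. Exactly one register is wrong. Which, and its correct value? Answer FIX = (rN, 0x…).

[0] flags=0010 → (cmp)
[1] flags=0010 NE?T → r1=0x3f
[2] flags=0010 VC?T → r0=0xeb
[3] flags=0010 GE?T → r3=0xa3
[4] flags=1010 → (cmp)
[5] flags=1010 LT?T → r3=0xf4
[6] flags=1010 HI?T → r1=0xc6
[7] flags=0010 → (cmp)
[8] flags=0010 NE?T → r3=0x26
[9] flags=0010 EQ?F → skip
[10] flags=0010 NE?T → r2=0x42

FIX = (r0, 0xeb)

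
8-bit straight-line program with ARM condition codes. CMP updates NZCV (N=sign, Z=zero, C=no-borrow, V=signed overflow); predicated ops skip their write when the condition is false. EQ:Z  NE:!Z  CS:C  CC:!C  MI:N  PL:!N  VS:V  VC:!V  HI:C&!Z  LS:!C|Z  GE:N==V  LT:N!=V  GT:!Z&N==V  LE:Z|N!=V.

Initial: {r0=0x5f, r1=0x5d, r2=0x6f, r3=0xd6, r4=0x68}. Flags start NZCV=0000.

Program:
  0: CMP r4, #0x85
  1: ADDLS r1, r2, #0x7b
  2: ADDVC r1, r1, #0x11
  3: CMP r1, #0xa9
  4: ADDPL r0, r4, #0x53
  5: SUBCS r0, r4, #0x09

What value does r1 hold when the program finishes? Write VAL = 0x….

[0] flags=1001 → (cmp)
[1] flags=1001 LS?T → r1=0xea
[2] flags=1001 VC?F → skip
[3] flags=0010 → (cmp)
[4] flags=0010 PL?T → r0=0xbb
[5] flags=0010 CS?T → r0=0x5f

VAL = 0xea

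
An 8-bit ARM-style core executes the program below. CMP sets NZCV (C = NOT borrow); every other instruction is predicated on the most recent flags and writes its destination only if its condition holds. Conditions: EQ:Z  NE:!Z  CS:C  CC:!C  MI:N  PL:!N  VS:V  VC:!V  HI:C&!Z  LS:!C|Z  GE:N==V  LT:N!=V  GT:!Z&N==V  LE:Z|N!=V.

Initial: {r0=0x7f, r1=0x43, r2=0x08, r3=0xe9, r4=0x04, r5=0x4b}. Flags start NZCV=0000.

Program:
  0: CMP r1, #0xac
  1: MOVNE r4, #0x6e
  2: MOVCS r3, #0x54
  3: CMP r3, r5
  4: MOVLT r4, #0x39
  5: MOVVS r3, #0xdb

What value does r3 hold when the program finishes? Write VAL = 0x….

VAL = 0xe9

0: ✓ CMP  NZCV=1001
1: ✓ MOVNE  r4←0x6e
2: · MOVCS
3: ✓ CMP  NZCV=1010
4: ✓ MOVLT  r4←0x39
5: · MOVVS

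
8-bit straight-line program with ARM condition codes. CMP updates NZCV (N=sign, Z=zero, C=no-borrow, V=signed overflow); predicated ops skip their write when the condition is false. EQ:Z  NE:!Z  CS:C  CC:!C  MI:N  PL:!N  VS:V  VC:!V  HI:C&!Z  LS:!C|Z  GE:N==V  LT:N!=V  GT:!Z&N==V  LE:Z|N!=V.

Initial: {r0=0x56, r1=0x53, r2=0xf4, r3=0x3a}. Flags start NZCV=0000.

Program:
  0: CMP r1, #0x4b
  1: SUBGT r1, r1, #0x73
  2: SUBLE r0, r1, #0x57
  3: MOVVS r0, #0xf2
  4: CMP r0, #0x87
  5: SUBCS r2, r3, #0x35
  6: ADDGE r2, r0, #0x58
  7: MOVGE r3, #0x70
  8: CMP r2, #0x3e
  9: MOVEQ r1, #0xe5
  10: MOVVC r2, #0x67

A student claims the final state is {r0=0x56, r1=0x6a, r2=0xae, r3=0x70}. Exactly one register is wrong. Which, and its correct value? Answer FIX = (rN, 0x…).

FIX = (r1, 0xe0)

0: ✓ CMP  NZCV=0010
1: ✓ SUBGT  r1←0xe0
2: · SUBLE
3: · MOVVS
4: ✓ CMP  NZCV=1001
5: · SUBCS
6: ✓ ADDGE  r2←0xae
7: ✓ MOVGE  r3←0x70
8: ✓ CMP  NZCV=0011
9: · MOVEQ
10: · MOVVC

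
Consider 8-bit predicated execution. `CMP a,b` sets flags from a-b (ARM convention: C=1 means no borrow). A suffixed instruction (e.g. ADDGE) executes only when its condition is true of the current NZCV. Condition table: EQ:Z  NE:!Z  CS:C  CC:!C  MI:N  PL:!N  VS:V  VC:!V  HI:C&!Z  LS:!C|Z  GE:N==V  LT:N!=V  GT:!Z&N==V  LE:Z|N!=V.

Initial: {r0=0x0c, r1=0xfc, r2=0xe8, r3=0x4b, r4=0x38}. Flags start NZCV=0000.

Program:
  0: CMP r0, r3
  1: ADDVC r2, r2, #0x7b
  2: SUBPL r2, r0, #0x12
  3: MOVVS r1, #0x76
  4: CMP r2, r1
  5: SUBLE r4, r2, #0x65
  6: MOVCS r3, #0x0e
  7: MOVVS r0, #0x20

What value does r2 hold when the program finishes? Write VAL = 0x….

VAL = 0x63

0: ✓ CMP  NZCV=1000
1: ✓ ADDVC  r2←0x63
2: · SUBPL
3: · MOVVS
4: ✓ CMP  NZCV=0000
5: · SUBLE
6: · MOVCS
7: · MOVVS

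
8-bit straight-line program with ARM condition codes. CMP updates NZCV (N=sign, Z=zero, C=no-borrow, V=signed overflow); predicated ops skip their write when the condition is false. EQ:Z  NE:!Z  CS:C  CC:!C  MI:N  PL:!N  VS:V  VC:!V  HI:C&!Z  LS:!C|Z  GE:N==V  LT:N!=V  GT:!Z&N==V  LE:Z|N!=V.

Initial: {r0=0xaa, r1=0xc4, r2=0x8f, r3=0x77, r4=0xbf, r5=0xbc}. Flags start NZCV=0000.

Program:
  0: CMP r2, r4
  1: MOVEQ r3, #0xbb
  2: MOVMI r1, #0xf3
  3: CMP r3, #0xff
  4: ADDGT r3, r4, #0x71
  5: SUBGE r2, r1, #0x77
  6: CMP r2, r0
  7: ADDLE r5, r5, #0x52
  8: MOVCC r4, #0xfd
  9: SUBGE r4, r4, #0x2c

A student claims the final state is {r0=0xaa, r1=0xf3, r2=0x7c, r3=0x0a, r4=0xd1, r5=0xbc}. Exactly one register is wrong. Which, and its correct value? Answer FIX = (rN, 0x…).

[0] flags=1000 → (cmp)
[1] flags=1000 EQ?F → skip
[2] flags=1000 MI?T → r1=0xf3
[3] flags=0000 → (cmp)
[4] flags=0000 GT?T → r3=0x30
[5] flags=0000 GE?T → r2=0x7c
[6] flags=1001 → (cmp)
[7] flags=1001 LE?F → skip
[8] flags=1001 CC?T → r4=0xfd
[9] flags=1001 GE?T → r4=0xd1

FIX = (r3, 0x30)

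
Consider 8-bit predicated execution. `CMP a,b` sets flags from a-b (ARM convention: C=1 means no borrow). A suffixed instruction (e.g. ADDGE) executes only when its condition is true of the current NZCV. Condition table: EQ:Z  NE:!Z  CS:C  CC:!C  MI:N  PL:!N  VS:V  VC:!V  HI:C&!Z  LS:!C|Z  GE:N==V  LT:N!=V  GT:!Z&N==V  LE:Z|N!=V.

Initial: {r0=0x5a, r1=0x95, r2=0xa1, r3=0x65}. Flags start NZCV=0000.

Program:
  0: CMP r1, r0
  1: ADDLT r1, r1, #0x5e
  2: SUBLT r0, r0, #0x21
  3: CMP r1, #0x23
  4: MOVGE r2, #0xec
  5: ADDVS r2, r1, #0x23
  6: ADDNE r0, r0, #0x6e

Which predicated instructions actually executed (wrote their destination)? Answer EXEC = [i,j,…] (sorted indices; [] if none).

[0] flags=0011 → (cmp)
[1] flags=0011 LT?T → r1=0xf3
[2] flags=0011 LT?T → r0=0x39
[3] flags=1010 → (cmp)
[4] flags=1010 GE?F → skip
[5] flags=1010 VS?F → skip
[6] flags=1010 NE?T → r0=0xa7

EXEC = [1,2,6]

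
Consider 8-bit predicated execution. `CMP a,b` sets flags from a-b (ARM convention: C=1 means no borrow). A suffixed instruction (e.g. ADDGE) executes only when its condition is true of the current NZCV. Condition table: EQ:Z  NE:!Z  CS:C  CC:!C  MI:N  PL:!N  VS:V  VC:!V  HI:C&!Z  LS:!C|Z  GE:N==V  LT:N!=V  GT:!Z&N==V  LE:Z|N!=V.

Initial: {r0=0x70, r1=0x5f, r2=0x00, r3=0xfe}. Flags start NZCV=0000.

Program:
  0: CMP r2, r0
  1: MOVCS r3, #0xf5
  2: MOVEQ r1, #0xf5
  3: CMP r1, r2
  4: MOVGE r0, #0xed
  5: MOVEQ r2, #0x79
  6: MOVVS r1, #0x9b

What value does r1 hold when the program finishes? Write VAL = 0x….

VAL = 0x5f

[0] flags=1000 → (cmp)
[1] flags=1000 CS?F → skip
[2] flags=1000 EQ?F → skip
[3] flags=0010 → (cmp)
[4] flags=0010 GE?T → r0=0xed
[5] flags=0010 EQ?F → skip
[6] flags=0010 VS?F → skip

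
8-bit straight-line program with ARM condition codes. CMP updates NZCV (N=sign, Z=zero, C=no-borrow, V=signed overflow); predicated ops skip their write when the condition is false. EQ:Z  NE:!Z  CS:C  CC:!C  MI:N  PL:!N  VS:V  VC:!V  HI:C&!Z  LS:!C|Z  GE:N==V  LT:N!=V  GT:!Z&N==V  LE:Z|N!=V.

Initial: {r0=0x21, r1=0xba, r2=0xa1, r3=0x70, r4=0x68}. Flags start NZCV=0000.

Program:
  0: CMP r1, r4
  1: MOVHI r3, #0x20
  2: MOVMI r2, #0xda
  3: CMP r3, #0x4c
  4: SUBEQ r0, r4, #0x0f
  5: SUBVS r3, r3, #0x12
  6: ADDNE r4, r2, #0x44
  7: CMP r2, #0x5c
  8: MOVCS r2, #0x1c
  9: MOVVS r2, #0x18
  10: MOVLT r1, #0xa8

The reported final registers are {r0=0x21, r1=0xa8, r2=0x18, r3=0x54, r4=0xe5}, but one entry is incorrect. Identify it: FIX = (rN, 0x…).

0: ✓ CMP  NZCV=0011
1: ✓ MOVHI  r3←0x20
2: · MOVMI
3: ✓ CMP  NZCV=1000
4: · SUBEQ
5: · SUBVS
6: ✓ ADDNE  r4←0xe5
7: ✓ CMP  NZCV=0011
8: ✓ MOVCS  r2←0x1c
9: ✓ MOVVS  r2←0x18
10: ✓ MOVLT  r1←0xa8

FIX = (r3, 0x20)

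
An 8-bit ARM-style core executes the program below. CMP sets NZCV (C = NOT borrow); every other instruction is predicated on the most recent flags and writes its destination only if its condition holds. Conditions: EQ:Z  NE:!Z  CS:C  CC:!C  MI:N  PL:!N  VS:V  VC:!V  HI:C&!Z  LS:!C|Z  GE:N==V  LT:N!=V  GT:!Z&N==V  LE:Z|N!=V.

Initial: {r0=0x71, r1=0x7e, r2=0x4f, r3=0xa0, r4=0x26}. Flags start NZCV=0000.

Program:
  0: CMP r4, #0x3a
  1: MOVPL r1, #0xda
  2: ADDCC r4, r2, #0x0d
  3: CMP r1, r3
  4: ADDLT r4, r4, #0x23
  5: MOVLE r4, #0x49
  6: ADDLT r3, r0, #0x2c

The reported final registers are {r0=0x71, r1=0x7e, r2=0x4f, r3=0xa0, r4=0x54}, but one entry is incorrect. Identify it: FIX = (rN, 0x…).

FIX = (r4, 0x5c)

[0] flags=1000 → (cmp)
[1] flags=1000 PL?F → skip
[2] flags=1000 CC?T → r4=0x5c
[3] flags=1001 → (cmp)
[4] flags=1001 LT?F → skip
[5] flags=1001 LE?F → skip
[6] flags=1001 LT?F → skip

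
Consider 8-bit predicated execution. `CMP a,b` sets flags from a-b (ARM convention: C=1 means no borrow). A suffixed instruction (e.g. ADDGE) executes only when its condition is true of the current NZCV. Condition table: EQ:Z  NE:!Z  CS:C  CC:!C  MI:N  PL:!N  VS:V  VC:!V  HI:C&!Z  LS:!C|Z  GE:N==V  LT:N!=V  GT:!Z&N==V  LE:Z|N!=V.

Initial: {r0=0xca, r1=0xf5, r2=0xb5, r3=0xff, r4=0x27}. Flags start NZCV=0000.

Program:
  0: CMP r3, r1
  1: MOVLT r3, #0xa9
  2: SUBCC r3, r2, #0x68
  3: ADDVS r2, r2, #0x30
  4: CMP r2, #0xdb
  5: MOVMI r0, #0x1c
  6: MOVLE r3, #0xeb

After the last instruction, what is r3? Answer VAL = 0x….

VAL = 0xeb

0: ✓ CMP  NZCV=0010
1: · MOVLT
2: · SUBCC
3: · ADDVS
4: ✓ CMP  NZCV=1000
5: ✓ MOVMI  r0←0x1c
6: ✓ MOVLE  r3←0xeb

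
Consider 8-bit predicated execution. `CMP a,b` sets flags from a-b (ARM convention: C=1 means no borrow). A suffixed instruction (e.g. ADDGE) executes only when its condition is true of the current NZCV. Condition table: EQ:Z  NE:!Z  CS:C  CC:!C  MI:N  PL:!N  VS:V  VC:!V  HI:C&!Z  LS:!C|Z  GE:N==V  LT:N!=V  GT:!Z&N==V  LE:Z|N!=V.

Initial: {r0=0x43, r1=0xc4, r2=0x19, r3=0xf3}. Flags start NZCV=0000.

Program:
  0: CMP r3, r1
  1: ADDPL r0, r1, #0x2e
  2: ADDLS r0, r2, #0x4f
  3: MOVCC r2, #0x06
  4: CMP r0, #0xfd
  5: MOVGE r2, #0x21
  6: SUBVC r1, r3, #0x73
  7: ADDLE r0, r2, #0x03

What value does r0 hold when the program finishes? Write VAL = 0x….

0: ✓ CMP  NZCV=0010
1: ✓ ADDPL  r0←0xf2
2: · ADDLS
3: · MOVCC
4: ✓ CMP  NZCV=1000
5: · MOVGE
6: ✓ SUBVC  r1←0x80
7: ✓ ADDLE  r0←0x1c

VAL = 0x1c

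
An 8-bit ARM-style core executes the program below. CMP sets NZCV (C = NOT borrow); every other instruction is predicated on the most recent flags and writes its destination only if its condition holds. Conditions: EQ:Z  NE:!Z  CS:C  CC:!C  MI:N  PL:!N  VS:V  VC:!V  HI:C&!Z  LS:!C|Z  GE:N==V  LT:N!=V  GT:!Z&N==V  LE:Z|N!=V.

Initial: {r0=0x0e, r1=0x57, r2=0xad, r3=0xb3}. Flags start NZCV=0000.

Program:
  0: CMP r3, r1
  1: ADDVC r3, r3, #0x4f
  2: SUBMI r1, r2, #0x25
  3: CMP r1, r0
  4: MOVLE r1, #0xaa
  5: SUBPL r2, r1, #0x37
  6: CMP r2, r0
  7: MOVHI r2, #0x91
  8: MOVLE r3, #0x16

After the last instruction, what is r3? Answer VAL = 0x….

VAL = 0xb3

[0] flags=0011 → (cmp)
[1] flags=0011 VC?F → skip
[2] flags=0011 MI?F → skip
[3] flags=0010 → (cmp)
[4] flags=0010 LE?F → skip
[5] flags=0010 PL?T → r2=0x20
[6] flags=0010 → (cmp)
[7] flags=0010 HI?T → r2=0x91
[8] flags=0010 LE?F → skip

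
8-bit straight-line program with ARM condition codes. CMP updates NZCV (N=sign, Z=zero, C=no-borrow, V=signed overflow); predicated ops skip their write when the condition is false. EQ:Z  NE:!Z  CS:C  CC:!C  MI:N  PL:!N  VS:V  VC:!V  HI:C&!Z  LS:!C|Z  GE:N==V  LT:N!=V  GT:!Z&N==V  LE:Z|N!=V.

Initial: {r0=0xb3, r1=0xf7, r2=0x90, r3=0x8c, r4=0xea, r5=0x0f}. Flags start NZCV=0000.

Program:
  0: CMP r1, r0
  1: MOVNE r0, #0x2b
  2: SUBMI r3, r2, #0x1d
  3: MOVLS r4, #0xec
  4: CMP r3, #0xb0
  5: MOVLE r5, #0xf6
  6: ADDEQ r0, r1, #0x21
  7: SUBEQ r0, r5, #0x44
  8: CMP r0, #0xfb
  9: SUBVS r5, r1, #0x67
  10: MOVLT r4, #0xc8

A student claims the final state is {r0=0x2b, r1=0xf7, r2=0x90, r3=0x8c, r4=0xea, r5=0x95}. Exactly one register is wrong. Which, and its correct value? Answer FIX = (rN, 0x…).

FIX = (r5, 0xf6)

0: ✓ CMP  NZCV=0010
1: ✓ MOVNE  r0←0x2b
2: · SUBMI
3: · MOVLS
4: ✓ CMP  NZCV=1000
5: ✓ MOVLE  r5←0xf6
6: · ADDEQ
7: · SUBEQ
8: ✓ CMP  NZCV=0000
9: · SUBVS
10: · MOVLT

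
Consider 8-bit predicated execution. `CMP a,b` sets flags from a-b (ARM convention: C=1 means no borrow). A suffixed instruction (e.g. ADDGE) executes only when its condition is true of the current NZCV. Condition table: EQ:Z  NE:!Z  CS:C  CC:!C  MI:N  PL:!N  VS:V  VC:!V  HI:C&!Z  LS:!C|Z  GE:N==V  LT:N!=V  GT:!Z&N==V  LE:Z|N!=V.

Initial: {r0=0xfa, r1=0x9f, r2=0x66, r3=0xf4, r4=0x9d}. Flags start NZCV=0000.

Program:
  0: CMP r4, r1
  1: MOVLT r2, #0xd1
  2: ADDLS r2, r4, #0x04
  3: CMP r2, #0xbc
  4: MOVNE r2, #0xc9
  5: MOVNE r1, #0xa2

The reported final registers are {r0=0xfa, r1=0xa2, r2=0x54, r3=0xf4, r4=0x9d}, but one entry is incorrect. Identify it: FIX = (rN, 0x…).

FIX = (r2, 0xc9)

[0] flags=1000 → (cmp)
[1] flags=1000 LT?T → r2=0xd1
[2] flags=1000 LS?T → r2=0xa1
[3] flags=1000 → (cmp)
[4] flags=1000 NE?T → r2=0xc9
[5] flags=1000 NE?T → r1=0xa2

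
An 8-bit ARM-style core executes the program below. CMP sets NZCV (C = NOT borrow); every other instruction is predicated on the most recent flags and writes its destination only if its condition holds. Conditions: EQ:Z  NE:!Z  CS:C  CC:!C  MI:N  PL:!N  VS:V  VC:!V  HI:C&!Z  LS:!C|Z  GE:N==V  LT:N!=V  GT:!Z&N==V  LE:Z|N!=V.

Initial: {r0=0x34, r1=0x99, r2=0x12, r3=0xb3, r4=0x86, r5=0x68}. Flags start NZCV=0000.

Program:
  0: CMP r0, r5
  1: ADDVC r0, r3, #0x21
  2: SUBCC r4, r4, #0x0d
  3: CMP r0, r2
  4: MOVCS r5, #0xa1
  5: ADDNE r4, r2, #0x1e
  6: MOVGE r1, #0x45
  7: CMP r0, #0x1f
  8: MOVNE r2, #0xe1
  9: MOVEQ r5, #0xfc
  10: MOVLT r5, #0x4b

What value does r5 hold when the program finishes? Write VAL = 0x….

VAL = 0x4b

0: ✓ CMP  NZCV=1000
1: ✓ ADDVC  r0←0xd4
2: ✓ SUBCC  r4←0x79
3: ✓ CMP  NZCV=1010
4: ✓ MOVCS  r5←0xa1
5: ✓ ADDNE  r4←0x30
6: · MOVGE
7: ✓ CMP  NZCV=1010
8: ✓ MOVNE  r2←0xe1
9: · MOVEQ
10: ✓ MOVLT  r5←0x4b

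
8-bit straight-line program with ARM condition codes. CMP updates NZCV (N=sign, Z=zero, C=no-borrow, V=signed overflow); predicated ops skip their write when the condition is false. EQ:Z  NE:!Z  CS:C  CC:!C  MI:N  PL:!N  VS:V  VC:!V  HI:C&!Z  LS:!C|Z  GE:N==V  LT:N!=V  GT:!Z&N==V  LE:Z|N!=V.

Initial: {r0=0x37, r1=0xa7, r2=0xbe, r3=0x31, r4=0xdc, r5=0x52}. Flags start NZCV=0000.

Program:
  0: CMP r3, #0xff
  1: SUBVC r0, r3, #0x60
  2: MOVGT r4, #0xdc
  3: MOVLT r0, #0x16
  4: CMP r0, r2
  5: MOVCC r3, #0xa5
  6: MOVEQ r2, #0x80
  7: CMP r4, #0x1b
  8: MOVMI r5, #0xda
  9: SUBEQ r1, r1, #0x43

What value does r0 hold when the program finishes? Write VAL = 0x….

VAL = 0xd1

[0] flags=0000 → (cmp)
[1] flags=0000 VC?T → r0=0xd1
[2] flags=0000 GT?T → r4=0xdc
[3] flags=0000 LT?F → skip
[4] flags=0010 → (cmp)
[5] flags=0010 CC?F → skip
[6] flags=0010 EQ?F → skip
[7] flags=1010 → (cmp)
[8] flags=1010 MI?T → r5=0xda
[9] flags=1010 EQ?F → skip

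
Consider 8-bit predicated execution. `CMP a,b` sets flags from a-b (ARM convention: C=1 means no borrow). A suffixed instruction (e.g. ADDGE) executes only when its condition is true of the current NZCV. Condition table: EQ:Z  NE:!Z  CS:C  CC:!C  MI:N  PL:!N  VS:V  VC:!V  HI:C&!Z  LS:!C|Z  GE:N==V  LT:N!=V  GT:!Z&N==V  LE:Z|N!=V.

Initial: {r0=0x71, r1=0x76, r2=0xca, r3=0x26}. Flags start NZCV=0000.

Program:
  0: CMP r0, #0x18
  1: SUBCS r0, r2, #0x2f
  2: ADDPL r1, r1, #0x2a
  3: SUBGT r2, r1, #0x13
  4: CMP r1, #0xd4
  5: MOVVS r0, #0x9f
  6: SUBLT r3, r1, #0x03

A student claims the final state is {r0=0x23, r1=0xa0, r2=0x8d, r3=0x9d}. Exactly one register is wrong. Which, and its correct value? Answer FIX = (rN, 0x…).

FIX = (r0, 0x9b)

[0] flags=0010 → (cmp)
[1] flags=0010 CS?T → r0=0x9b
[2] flags=0010 PL?T → r1=0xa0
[3] flags=0010 GT?T → r2=0x8d
[4] flags=1000 → (cmp)
[5] flags=1000 VS?F → skip
[6] flags=1000 LT?T → r3=0x9d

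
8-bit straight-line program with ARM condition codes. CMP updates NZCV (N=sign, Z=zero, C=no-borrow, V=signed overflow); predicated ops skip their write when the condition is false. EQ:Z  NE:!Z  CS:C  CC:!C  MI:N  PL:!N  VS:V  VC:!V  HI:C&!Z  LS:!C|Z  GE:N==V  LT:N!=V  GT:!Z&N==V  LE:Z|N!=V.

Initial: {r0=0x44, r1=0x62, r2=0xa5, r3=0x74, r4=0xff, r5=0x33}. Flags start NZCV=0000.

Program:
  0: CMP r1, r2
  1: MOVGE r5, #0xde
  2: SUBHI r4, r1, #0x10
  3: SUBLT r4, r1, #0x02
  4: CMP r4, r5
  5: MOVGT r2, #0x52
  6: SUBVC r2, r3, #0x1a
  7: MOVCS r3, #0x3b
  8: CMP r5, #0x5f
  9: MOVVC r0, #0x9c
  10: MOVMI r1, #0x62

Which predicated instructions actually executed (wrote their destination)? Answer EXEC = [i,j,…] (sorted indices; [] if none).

EXEC = [1,5,6,7]

[0] flags=1001 → (cmp)
[1] flags=1001 GE?T → r5=0xde
[2] flags=1001 HI?F → skip
[3] flags=1001 LT?F → skip
[4] flags=0010 → (cmp)
[5] flags=0010 GT?T → r2=0x52
[6] flags=0010 VC?T → r2=0x5a
[7] flags=0010 CS?T → r3=0x3b
[8] flags=0011 → (cmp)
[9] flags=0011 VC?F → skip
[10] flags=0011 MI?F → skip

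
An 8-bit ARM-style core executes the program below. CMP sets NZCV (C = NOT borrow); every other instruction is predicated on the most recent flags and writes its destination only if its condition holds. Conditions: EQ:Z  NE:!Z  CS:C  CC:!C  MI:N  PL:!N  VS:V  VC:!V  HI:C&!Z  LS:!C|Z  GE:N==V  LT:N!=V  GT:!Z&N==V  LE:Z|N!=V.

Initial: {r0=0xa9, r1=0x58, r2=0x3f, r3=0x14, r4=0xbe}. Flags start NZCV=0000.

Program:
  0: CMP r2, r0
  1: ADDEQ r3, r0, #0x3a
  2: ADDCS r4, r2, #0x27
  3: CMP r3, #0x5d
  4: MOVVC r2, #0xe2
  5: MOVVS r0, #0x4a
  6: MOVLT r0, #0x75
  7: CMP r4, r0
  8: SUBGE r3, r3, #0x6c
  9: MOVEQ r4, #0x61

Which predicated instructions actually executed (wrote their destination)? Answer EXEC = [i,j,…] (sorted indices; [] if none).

EXEC = [4,6]

[0] flags=1001 → (cmp)
[1] flags=1001 EQ?F → skip
[2] flags=1001 CS?F → skip
[3] flags=1000 → (cmp)
[4] flags=1000 VC?T → r2=0xe2
[5] flags=1000 VS?F → skip
[6] flags=1000 LT?T → r0=0x75
[7] flags=0011 → (cmp)
[8] flags=0011 GE?F → skip
[9] flags=0011 EQ?F → skip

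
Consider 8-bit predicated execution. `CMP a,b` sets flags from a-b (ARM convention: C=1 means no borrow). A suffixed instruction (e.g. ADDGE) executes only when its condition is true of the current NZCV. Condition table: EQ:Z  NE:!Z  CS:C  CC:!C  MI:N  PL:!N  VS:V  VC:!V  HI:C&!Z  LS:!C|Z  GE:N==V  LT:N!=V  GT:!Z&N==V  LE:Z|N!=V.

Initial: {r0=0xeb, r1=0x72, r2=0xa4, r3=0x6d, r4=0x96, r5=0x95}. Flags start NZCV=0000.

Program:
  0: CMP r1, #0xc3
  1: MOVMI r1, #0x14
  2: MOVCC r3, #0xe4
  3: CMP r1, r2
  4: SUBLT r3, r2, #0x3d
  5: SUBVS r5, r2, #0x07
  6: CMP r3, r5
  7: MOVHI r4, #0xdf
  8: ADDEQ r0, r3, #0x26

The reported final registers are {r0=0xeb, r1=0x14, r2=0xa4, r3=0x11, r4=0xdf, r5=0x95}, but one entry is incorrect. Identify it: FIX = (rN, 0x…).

[0] flags=1001 → (cmp)
[1] flags=1001 MI?T → r1=0x14
[2] flags=1001 CC?T → r3=0xe4
[3] flags=0000 → (cmp)
[4] flags=0000 LT?F → skip
[5] flags=0000 VS?F → skip
[6] flags=0010 → (cmp)
[7] flags=0010 HI?T → r4=0xdf
[8] flags=0010 EQ?F → skip

FIX = (r3, 0xe4)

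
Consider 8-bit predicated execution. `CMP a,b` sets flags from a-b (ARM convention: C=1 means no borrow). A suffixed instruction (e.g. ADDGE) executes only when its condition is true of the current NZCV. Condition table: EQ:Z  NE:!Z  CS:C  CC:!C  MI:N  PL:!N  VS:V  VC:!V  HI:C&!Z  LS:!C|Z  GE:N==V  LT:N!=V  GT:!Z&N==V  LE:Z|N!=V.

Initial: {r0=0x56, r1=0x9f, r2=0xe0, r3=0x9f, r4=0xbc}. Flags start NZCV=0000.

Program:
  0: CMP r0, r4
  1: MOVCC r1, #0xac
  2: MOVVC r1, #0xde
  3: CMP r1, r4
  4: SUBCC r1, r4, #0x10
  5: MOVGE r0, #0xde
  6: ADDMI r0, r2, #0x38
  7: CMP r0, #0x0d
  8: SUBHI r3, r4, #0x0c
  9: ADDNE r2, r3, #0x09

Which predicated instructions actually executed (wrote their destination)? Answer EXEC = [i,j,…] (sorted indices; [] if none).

[0] flags=1001 → (cmp)
[1] flags=1001 CC?T → r1=0xac
[2] flags=1001 VC?F → skip
[3] flags=1000 → (cmp)
[4] flags=1000 CC?T → r1=0xac
[5] flags=1000 GE?F → skip
[6] flags=1000 MI?T → r0=0x18
[7] flags=0010 → (cmp)
[8] flags=0010 HI?T → r3=0xb0
[9] flags=0010 NE?T → r2=0xb9

EXEC = [1,4,6,8,9]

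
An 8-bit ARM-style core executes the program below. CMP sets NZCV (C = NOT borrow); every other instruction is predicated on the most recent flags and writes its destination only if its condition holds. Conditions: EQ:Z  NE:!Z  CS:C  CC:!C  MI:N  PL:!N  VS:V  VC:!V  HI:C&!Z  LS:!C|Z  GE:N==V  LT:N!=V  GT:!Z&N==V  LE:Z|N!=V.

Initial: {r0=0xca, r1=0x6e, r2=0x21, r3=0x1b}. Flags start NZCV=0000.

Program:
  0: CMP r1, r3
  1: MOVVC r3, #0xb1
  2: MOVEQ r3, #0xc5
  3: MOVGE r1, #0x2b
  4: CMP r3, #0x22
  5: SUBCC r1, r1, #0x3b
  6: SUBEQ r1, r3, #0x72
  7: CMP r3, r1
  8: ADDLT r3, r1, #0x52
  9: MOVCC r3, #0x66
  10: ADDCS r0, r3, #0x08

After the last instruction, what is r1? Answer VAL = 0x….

VAL = 0x2b

0: ✓ CMP  NZCV=0010
1: ✓ MOVVC  r3←0xb1
2: · MOVEQ
3: ✓ MOVGE  r1←0x2b
4: ✓ CMP  NZCV=1010
5: · SUBCC
6: · SUBEQ
7: ✓ CMP  NZCV=1010
8: ✓ ADDLT  r3←0x7d
9: · MOVCC
10: ✓ ADDCS  r0←0x85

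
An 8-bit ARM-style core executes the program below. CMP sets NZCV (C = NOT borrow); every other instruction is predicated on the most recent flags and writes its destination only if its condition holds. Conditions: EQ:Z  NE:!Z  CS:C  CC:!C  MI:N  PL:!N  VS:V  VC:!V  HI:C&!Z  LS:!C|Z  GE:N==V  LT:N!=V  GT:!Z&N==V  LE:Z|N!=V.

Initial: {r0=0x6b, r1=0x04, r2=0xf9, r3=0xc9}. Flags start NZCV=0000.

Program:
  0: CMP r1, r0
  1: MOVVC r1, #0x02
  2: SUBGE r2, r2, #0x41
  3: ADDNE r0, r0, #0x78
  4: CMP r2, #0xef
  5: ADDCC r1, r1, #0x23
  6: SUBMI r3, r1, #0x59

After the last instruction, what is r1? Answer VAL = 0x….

VAL = 0x02

0: ✓ CMP  NZCV=1000
1: ✓ MOVVC  r1←0x02
2: · SUBGE
3: ✓ ADDNE  r0←0xe3
4: ✓ CMP  NZCV=0010
5: · ADDCC
6: · SUBMI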